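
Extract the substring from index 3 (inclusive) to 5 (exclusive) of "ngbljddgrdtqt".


Input string: 'ngbljddgrdtqt'
Operation: slice [3:5]
Extract characters: s[3]='l', s[4]='j'
Result: lj


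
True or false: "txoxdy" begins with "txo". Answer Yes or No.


Input string: 'txoxdy'
Prefix to check: 'txo'
First 3 characters of input: 'txo'
Match: True
Result: Yes


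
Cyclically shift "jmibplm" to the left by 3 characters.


Input: 'jmibplm', shift = 3
Operation: split at index 3 and swap parts
Front part s[0:3] = 'jmi'
Back part s[3:] = 'bplm'
Rotated = back + front = 'bplm' + 'jmi'
Result: bplmjmi


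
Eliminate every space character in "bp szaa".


Input string: 'bp szaa'
Operation: remove all spaces
Words: 'bp', 'szaa'
Join without spaces: bpszaa


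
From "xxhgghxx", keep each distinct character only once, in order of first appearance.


Input: 'xxhgghxx'
Operation: keep first occurrence of each character
Scan: s[0]='x' new -> keep; s[1]='x' seen -> skip; s[2]='h' new -> keep; s[3]='g' new -> keep; s[4]='g' seen -> skip; s[5]='h' seen -> skip; s[6]='x' seen -> skip; s[7]='x' seen -> skip
Result: xhg


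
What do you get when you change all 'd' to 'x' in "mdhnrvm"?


Input string: 'mdhnrvm'
Operation: replace 'd' with 'x'
Positions of 'd': 1
After replacement: mxhnrvm


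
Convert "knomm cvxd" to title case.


Input string: 'knomm cvxd'
Operation: capitalize first letter of each word
Word transformations: 'knomm'->'Knomm', 'cvxd'->'Cvxd'
Result: Knomm Cvxd


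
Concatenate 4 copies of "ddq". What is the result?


Input string: 'ddq'
Operation: repeat 4 times
Concatenation: 'ddq' + 'ddq' + 'ddq' + 'ddq'
Result: ddqddqddqddq


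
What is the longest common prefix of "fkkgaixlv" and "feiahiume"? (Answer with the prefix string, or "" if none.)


String 1: 'fkkgaixlv'
String 2: 'feiahiume'
Compare position by position:
pos 0: 'f' vs 'f' match
pos 1: 'k' vs 'e' differ -> stop
Longest common prefix: "f" (length 1)


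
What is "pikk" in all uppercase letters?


Input string: 'pikk'
Operation: convert each letter to uppercase
Mapping: 'p'->'P', 'i'->'I', 'k'->'K', 'k'->'K'
Result: PIKK


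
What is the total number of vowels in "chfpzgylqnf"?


Input string: 'chfpzgylqnf'
Operation: count vowels (a, e, i, o, u)
Scan: s[0]='c', s[1]='h', s[2]='f', s[3]='p', s[4]='z', s[5]='g', s[6]='y', s[7]='l', s[8]='q', s[9]='n', s[10]='f'
Vowels found: 0
Result: 0


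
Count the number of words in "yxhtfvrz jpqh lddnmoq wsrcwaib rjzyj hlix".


Input string: 'yxhtfvrz jpqh lddnmoq wsrcwaib rjzyj hlix'
Operation: split by spaces
Words found: 'yxhtfvrz', 'jpqh', 'lddnmoq', 'wsrcwaib', 'rjzyj', 'hlix'
Word count: 6


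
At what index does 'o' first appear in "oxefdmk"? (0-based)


Input string: 'oxefdmk'
Target: 'o'
Scanning left to right: s[0]='o'
First match at index: 0


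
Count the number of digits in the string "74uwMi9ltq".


Input string: '74uwMi9ltq'
Operation: count digit characters (0-9)
Scan: '7'(digit), '4'(digit), 'u', 'w', 'M', 'i', '9'(digit), 'l', 't', 'q'
Digits found: 3
Result: 3


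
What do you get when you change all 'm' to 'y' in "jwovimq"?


Input string: 'jwovimq'
Operation: replace 'm' with 'y'
Positions of 'm': 5
After replacement: jwoviyq


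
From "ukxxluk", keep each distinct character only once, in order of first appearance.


Input: 'ukxxluk'
Operation: keep first occurrence of each character
Scan: s[0]='u' new -> keep; s[1]='k' new -> keep; s[2]='x' new -> keep; s[3]='x' seen -> skip; s[4]='l' new -> keep; s[5]='u' seen -> skip; s[6]='k' seen -> skip
Result: ukxl


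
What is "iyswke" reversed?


Input string: 'iyswke'
Operation: reverse character order
Original order: 'i' -> 'y' -> 's' -> 'w' -> 'k' -> 'e'
Reversed order: 'e' -> 'k' -> 'w' -> 's' -> 'y' -> 'i'
Result: ekwsyi


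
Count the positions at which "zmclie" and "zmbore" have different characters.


String 1: 'zmclie'
String 2: 'zmbore'
Compare each position: pos 0: 'z'=='z', pos 1: 'm'=='m', pos 2: 'c'!='b', pos 3: 'l'!='o', pos 4: 'i'!='r', pos 5: 'e'=='e'
Differing positions: 3
Hamming distance: 3


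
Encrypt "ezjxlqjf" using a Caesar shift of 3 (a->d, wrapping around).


Input: 'ezjxlqjf', shift = 3
Operation: for each letter, (position + 3) mod 26
Mapping: 'e'(4+3=7)->'h', 'z'(25+3=28, 28 mod 26=2)->'c', 'j'(9+3=12)->'m', 'x'(23+3=26, 26 mod 26=0)->'a', 'l'(11+3=14)->'o', 'q'(16+3=19)->'t', 'j'(9+3=12)->'m', 'f'(5+3=8)->'i'
Result: hcmaotmi


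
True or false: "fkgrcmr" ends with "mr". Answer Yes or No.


Input string: 'fkgrcmr'
Suffix to check: 'mr'
Last 2 characters of input: 'mr'
Match: True
Result: Yes


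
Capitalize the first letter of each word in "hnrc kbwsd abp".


Input string: 'hnrc kbwsd abp'
Operation: capitalize first letter of each word
Word transformations: 'hnrc'->'Hnrc', 'kbwsd'->'Kbwsd', 'abp'->'Abp'
Result: Hnrc Kbwsd Abp


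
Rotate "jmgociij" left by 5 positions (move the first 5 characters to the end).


Input: 'jmgociij', shift = 5
Operation: split at index 5 and swap parts
Front part s[0:5] = 'jmgoc'
Back part s[5:] = 'iij'
Rotated = back + front = 'iij' + 'jmgoc'
Result: iijjmgoc


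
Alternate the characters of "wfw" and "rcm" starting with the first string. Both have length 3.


String 1: 'wfw'
String 2: 'rcm'
Operation: alternate characters
Pairs: 'w'+'r', 'f'+'c', 'w'+'m'
Result: wrfcwm


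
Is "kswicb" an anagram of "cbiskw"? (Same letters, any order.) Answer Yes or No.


String 1: 'cbiskw' -> sorted: 'bciksw'
String 2: 'kswicb' -> sorted: 'bciksw'
Compare sorted forms: 'bciksw' == 'bciksw'
Anagram: Yes


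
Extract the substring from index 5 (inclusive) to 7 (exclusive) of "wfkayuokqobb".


Input string: 'wfkayuokqobb'
Operation: slice [5:7]
Extract characters: s[5]='u', s[6]='o'
Result: uo


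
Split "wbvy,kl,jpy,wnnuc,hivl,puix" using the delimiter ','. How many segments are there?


Input string: 'wbvy,kl,jpy,wnnuc,hivl,puix'
Delimiter: ','
Split result: 'wbvy', 'kl', 'jpy', 'wnnuc', 'hivl', 'puix'
Number of parts: 6


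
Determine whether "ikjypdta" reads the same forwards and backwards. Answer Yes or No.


Input string: 'ikjypdta'
Reversed: 'atdpyjki'
Compare pairs: s[0]='i' vs s[7]='a' (mismatch), s[1]='k' vs s[6]='t' (mismatch), s[2]='j' vs s[5]='d' (mismatch), s[3]='y' vs s[4]='p' (mismatch)
Palindrome: No


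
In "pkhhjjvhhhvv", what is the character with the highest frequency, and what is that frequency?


Input: 'pkhhjjvhhhvv'
Operation: tally each character
Counts: 'h':5, 'j':2, 'k':1, 'p':1, 'v':3
Maximum: 'h' appears 5 times


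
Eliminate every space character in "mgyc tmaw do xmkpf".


Input string: 'mgyc tmaw do xmkpf'
Operation: remove all spaces
Words: 'mgyc', 'tmaw', 'do', 'xmkpf'
Join without spaces: mgyctmawdoxmkpf


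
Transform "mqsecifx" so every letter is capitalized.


Input string: 'mqsecifx'
Operation: convert each letter to uppercase
Mapping: 'm'->'M', 'q'->'Q', 's'->'S', 'e'->'E', 'c'->'C', 'i'->'I', 'f'->'F', 'x'->'X'
Result: MQSECIFX


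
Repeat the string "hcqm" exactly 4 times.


Input string: 'hcqm'
Operation: repeat 4 times
Concatenation: 'hcqm' + 'hcqm' + 'hcqm' + 'hcqm'
Result: hcqmhcqmhcqmhcqm


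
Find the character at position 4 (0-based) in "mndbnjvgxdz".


Input string: 'mndbnjvgxdz'
Operation: get character at index 4
Index mapping: s[0]='m', s[1]='n', s[2]='d', s[3]='b', s[4]='n'
Result: 'n'


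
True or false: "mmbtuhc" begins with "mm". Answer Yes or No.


Input string: 'mmbtuhc'
Prefix to check: 'mm'
First 2 characters of input: 'mm'
Match: True
Result: Yes


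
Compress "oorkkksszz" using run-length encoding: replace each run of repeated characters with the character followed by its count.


Input: 'oorkkksszz'
Operation: identify consecutive runs
Runs: 'oo' -> o2, 'r' -> r1, 'kkk' -> k3, 'ss' -> s2, 'zz' -> z2
Encoded: o2r1k3s2z2


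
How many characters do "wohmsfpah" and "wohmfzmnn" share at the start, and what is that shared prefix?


String 1: 'wohmsfpah'
String 2: 'wohmfzmnn'
Compare position by position:
pos 0: 'w' vs 'w' match
pos 1: 'o' vs 'o' match
pos 2: 'h' vs 'h' match
pos 3: 'm' vs 'm' match
pos 4: 's' vs 'f' differ -> stop
Longest common prefix: "wohm" (length 4)


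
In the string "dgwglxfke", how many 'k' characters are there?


Input string: 'dgwglxfke'
Target character: 'k'
Scan each position: s[7]='k'
Matches found at indices: 7
Total: 1


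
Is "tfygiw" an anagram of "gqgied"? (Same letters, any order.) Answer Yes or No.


String 1: 'gqgied' -> sorted: 'deggiq'
String 2: 'tfygiw' -> sorted: 'fgitwy'
Compare sorted forms: 'deggiq' != 'fgitwy'
Anagram: No


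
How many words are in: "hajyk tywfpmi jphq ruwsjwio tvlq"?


Input string: 'hajyk tywfpmi jphq ruwsjwio tvlq'
Operation: split by spaces
Words found: 'hajyk', 'tywfpmi', 'jphq', 'ruwsjwio', 'tvlq'
Word count: 5


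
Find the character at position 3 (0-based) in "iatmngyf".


Input string: 'iatmngyf'
Operation: get character at index 3
Index mapping: s[0]='i', s[1]='a', s[2]='t', s[3]='m'
Result: 'm'


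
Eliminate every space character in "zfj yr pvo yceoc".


Input string: 'zfj yr pvo yceoc'
Operation: remove all spaces
Words: 'zfj', 'yr', 'pvo', 'yceoc'
Join without spaces: zfjyrpvoyceoc


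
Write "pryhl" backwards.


Input string: 'pryhl'
Operation: reverse character order
Original order: 'p' -> 'r' -> 'y' -> 'h' -> 'l'
Reversed order: 'l' -> 'h' -> 'y' -> 'r' -> 'p'
Result: lhyrp


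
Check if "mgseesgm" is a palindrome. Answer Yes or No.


Input string: 'mgseesgm'
Reversed: 'mgseesgm'
Compare pairs: s[0]='m' vs s[7]='m' (match), s[1]='g' vs s[6]='g' (match), s[2]='s' vs s[5]='s' (match), s[3]='e' vs s[4]='e' (match)
Palindrome: Yes


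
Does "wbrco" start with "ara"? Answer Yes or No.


Input string: 'wbrco'
Prefix to check: 'ara'
First 3 characters of input: 'wbr'
Match: False
Result: No


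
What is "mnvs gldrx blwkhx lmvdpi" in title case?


Input string: 'mnvs gldrx blwkhx lmvdpi'
Operation: capitalize first letter of each word
Word transformations: 'mnvs'->'Mnvs', 'gldrx'->'Gldrx', 'blwkhx'->'Blwkhx', 'lmvdpi'->'Lmvdpi'
Result: Mnvs Gldrx Blwkhx Lmvdpi


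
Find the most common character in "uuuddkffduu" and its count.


Input: 'uuuddkffduu'
Operation: tally each character
Counts: 'd':3, 'f':2, 'k':1, 'u':5
Maximum: 'u' appears 5 times


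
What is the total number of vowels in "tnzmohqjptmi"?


Input string: 'tnzmohqjptmi'
Operation: count vowels (a, e, i, o, u)
Scan: s[0]='t', s[1]='n', s[2]='z', s[3]='m', s[4]='o' (vowel), s[5]='h', s[6]='q', s[7]='j', s[8]='p', s[9]='t', s[10]='m', s[11]='i' (vowel)
Vowels found: 2
Result: 2


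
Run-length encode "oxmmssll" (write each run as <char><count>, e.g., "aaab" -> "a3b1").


Input: 'oxmmssll'
Operation: identify consecutive runs
Runs: 'o' -> o1, 'x' -> x1, 'mm' -> m2, 'ss' -> s2, 'll' -> l2
Encoded: o1x1m2s2l2


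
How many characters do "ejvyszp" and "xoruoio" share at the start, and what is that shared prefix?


String 1: 'ejvyszp'
String 2: 'xoruoio'
Compare position by position:
pos 0: 'e' vs 'x' differ -> stop
Longest common prefix: "" (length 0)


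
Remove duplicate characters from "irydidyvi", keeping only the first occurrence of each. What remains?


Input: 'irydidyvi'
Operation: keep first occurrence of each character
Scan: s[0]='i' new -> keep; s[1]='r' new -> keep; s[2]='y' new -> keep; s[3]='d' new -> keep; s[4]='i' seen -> skip; s[5]='d' seen -> skip; s[6]='y' seen -> skip; s[7]='v' new -> keep; s[8]='i' seen -> skip
Result: irydv


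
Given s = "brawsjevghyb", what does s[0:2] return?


Input string: 'brawsjevghyb'
Operation: slice [0:2]
Extract characters: s[0]='b', s[1]='r'
Result: br


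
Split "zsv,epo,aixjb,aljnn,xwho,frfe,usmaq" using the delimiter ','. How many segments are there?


Input string: 'zsv,epo,aixjb,aljnn,xwho,frfe,usmaq'
Delimiter: ','
Split result: 'zsv', 'epo', 'aixjb', 'aljnn', 'xwho', 'frfe', 'usmaq'
Number of parts: 7


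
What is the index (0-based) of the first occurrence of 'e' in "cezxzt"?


Input string: 'cezxzt'
Target: 'e'
Scanning left to right: s[0]='c', s[1]='e'
First match at index: 1


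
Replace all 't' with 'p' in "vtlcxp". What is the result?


Input string: 'vtlcxp'
Operation: replace 't' with 'p'
Positions of 't': 1
After replacement: vplcxp


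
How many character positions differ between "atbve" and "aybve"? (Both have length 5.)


String 1: 'atbve'
String 2: 'aybve'
Compare each position: pos 0: 'a'=='a', pos 1: 't'!='y', pos 2: 'b'=='b', pos 3: 'v'=='v', pos 4: 'e'=='e'
Differing positions: 1
Hamming distance: 1


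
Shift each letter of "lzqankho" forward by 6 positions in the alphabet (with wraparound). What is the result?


Input: 'lzqankho', shift = 6
Operation: for each letter, (position + 6) mod 26
Mapping: 'l'(11+6=17)->'r', 'z'(25+6=31, 31 mod 26=5)->'f', 'q'(16+6=22)->'w', 'a'(0+6=6)->'g', 'n'(13+6=19)->'t', 'k'(10+6=16)->'q', 'h'(7+6=13)->'n', 'o'(14+6=20)->'u'
Result: rfwgtqnu


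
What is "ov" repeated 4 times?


Input string: 'ov'
Operation: repeat 4 times
Concatenation: 'ov' + 'ov' + 'ov' + 'ov'
Result: ovovovov


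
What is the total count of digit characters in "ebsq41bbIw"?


Input string: 'ebsq41bbIw'
Operation: count digit characters (0-9)
Scan: 'e', 'b', 's', 'q', '4'(digit), '1'(digit), 'b', 'b', 'I', 'w'
Digits found: 2
Result: 2


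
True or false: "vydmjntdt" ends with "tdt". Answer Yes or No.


Input string: 'vydmjntdt'
Suffix to check: 'tdt'
Last 3 characters of input: 'tdt'
Match: True
Result: Yes


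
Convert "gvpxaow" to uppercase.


Input string: 'gvpxaow'
Operation: convert each letter to uppercase
Mapping: 'g'->'G', 'v'->'V', 'p'->'P', 'x'->'X', 'a'->'A', 'o'->'O', 'w'->'W'
Result: GVPXAOW


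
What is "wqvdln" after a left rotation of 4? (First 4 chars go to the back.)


Input: 'wqvdln', shift = 4
Operation: split at index 4 and swap parts
Front part s[0:4] = 'wqvd'
Back part s[4:] = 'ln'
Rotated = back + front = 'ln' + 'wqvd'
Result: lnwqvd


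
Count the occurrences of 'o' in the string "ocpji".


Input string: 'ocpji'
Target character: 'o'
Scan each position: s[0]='o'
Matches found at indices: 0
Total: 1


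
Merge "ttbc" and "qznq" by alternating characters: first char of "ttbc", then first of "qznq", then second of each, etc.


String 1: 'ttbc'
String 2: 'qznq'
Operation: alternate characters
Pairs: 't'+'q', 't'+'z', 'b'+'n', 'c'+'q'
Result: tqtzbncq


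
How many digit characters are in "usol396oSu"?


Input string: 'usol396oSu'
Operation: count digit characters (0-9)
Scan: 'u', 's', 'o', 'l', '3'(digit), '9'(digit), '6'(digit), 'o', 'S', 'u'
Digits found: 3
Result: 3


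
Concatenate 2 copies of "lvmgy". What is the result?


Input string: 'lvmgy'
Operation: repeat 2 times
Concatenation: 'lvmgy' + 'lvmgy'
Result: lvmgylvmgy


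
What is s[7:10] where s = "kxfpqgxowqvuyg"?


Input string: 'kxfpqgxowqvuyg'
Operation: slice [7:10]
Extract characters: s[7]='o', s[8]='w', s[9]='q'
Result: owq


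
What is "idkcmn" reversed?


Input string: 'idkcmn'
Operation: reverse character order
Original order: 'i' -> 'd' -> 'k' -> 'c' -> 'm' -> 'n'
Reversed order: 'n' -> 'm' -> 'c' -> 'k' -> 'd' -> 'i'
Result: nmckdi


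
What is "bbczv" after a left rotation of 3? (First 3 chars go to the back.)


Input: 'bbczv', shift = 3
Operation: split at index 3 and swap parts
Front part s[0:3] = 'bbc'
Back part s[3:] = 'zv'
Rotated = back + front = 'zv' + 'bbc'
Result: zvbbc


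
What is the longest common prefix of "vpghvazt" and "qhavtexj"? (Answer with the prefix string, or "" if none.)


String 1: 'vpghvazt'
String 2: 'qhavtexj'
Compare position by position:
pos 0: 'v' vs 'q' differ -> stop
Longest common prefix: "" (length 0)


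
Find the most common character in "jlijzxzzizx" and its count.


Input: 'jlijzxzzizx'
Operation: tally each character
Counts: 'i':2, 'j':2, 'l':1, 'x':2, 'z':4
Maximum: 'z' appears 4 times


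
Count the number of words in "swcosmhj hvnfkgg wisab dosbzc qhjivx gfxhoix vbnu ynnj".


Input string: 'swcosmhj hvnfkgg wisab dosbzc qhjivx gfxhoix vbnu ynnj'
Operation: split by spaces
Words found: 'swcosmhj', 'hvnfkgg', 'wisab', 'dosbzc', 'qhjivx', 'gfxhoix', 'vbnu', 'ynnj'
Word count: 8


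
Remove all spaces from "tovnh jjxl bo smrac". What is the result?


Input string: 'tovnh jjxl bo smrac'
Operation: remove all spaces
Words: 'tovnh', 'jjxl', 'bo', 'smrac'
Join without spaces: tovnhjjxlbosmrac


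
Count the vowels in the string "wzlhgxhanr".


Input string: 'wzlhgxhanr'
Operation: count vowels (a, e, i, o, u)
Scan: s[0]='w', s[1]='z', s[2]='l', s[3]='h', s[4]='g', s[5]='x', s[6]='h', s[7]='a' (vowel), s[8]='n', s[9]='r'
Vowels found: 1
Result: 1


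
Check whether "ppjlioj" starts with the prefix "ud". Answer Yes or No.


Input string: 'ppjlioj'
Prefix to check: 'ud'
First 2 characters of input: 'pp'
Match: False
Result: No


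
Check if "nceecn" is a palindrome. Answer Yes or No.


Input string: 'nceecn'
Reversed: 'nceecn'
Compare pairs: s[0]='n' vs s[5]='n' (match), s[1]='c' vs s[4]='c' (match), s[2]='e' vs s[3]='e' (match)
Palindrome: Yes


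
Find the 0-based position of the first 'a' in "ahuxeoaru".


Input string: 'ahuxeoaru'
Target: 'a'
Scanning left to right: s[0]='a'
First match at index: 0


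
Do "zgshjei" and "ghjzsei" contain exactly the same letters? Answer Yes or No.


String 1: 'zgshjei' -> sorted: 'eghijsz'
String 2: 'ghjzsei' -> sorted: 'eghijsz'
Compare sorted forms: 'eghijsz' == 'eghijsz'
Anagram: Yes


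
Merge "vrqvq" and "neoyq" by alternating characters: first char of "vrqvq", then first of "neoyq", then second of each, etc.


String 1: 'vrqvq'
String 2: 'neoyq'
Operation: alternate characters
Pairs: 'v'+'n', 'r'+'e', 'q'+'o', 'v'+'y', 'q'+'q'
Result: vnreqovyqq


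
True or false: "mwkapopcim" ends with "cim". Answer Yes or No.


Input string: 'mwkapopcim'
Suffix to check: 'cim'
Last 3 characters of input: 'cim'
Match: True
Result: Yes


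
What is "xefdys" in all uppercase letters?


Input string: 'xefdys'
Operation: convert each letter to uppercase
Mapping: 'x'->'X', 'e'->'E', 'f'->'F', 'd'->'D', 'y'->'Y', 's'->'S'
Result: XEFDYS


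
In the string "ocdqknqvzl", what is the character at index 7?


Input string: 'ocdqknqvzl'
Operation: get character at index 7
Index mapping: s[0]='o', s[1]='c', s[2]='d', s[3]='q', s[4]='k', s[5]='n', s[6]='q', s[7]='v'
Result: 'v'


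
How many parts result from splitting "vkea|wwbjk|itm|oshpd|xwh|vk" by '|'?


Input string: 'vkea|wwbjk|itm|oshpd|xwh|vk'
Delimiter: '|'
Split result: 'vkea', 'wwbjk', 'itm', 'oshpd', 'xwh', 'vk'
Number of parts: 6


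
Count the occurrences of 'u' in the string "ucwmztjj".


Input string: 'ucwmztjj'
Target character: 'u'
Scan each position: s[0]='u'
Matches found at indices: 0
Total: 1


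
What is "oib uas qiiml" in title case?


Input string: 'oib uas qiiml'
Operation: capitalize first letter of each word
Word transformations: 'oib'->'Oib', 'uas'->'Uas', 'qiiml'->'Qiiml'
Result: Oib Uas Qiiml


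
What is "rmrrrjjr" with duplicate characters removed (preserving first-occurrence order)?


Input: 'rmrrrjjr'
Operation: keep first occurrence of each character
Scan: s[0]='r' new -> keep; s[1]='m' new -> keep; s[2]='r' seen -> skip; s[3]='r' seen -> skip; s[4]='r' seen -> skip; s[5]='j' new -> keep; s[6]='j' seen -> skip; s[7]='r' seen -> skip
Result: rmj


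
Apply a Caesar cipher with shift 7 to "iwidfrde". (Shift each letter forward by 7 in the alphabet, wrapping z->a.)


Input: 'iwidfrde', shift = 7
Operation: for each letter, (position + 7) mod 26
Mapping: 'i'(8+7=15)->'p', 'w'(22+7=29, 29 mod 26=3)->'d', 'i'(8+7=15)->'p', 'd'(3+7=10)->'k', 'f'(5+7=12)->'m', 'r'(17+7=24)->'y', 'd'(3+7=10)->'k', 'e'(4+7=11)->'l'
Result: pdpkmykl


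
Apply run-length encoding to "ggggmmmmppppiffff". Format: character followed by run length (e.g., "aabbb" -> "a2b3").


Input: 'ggggmmmmppppiffff'
Operation: identify consecutive runs
Runs: 'gggg' -> g4, 'mmmm' -> m4, 'pppp' -> p4, 'i' -> i1, 'ffff' -> f4
Encoded: g4m4p4i1f4


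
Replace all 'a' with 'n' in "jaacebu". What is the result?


Input string: 'jaacebu'
Operation: replace 'a' with 'n'
Positions of 'a': 1, 2
After replacement: jnncebu


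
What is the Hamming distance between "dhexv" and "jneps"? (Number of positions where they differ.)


String 1: 'dhexv'
String 2: 'jneps'
Compare each position: pos 0: 'd'!='j', pos 1: 'h'!='n', pos 2: 'e'=='e', pos 3: 'x'!='p', pos 4: 'v'!='s'
Differing positions: 4
Hamming distance: 4


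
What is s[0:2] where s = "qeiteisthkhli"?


Input string: 'qeiteisthkhli'
Operation: slice [0:2]
Extract characters: s[0]='q', s[1]='e'
Result: qe


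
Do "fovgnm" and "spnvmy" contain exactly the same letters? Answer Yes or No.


String 1: 'fovgnm' -> sorted: 'fgmnov'
String 2: 'spnvmy' -> sorted: 'mnpsvy'
Compare sorted forms: 'fgmnov' != 'mnpsvy'
Anagram: No


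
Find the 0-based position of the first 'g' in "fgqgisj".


Input string: 'fgqgisj'
Target: 'g'
Scanning left to right: s[0]='f', s[1]='g'
First match at index: 1


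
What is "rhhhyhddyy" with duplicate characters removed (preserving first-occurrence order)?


Input: 'rhhhyhddyy'
Operation: keep first occurrence of each character
Scan: s[0]='r' new -> keep; s[1]='h' new -> keep; s[2]='h' seen -> skip; s[3]='h' seen -> skip; s[4]='y' new -> keep; s[5]='h' seen -> skip; s[6]='d' new -> keep; s[7]='d' seen -> skip; s[8]='y' seen -> skip; s[9]='y' seen -> skip
Result: rhyd


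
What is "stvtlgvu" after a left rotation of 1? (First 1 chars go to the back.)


Input: 'stvtlgvu', shift = 1
Operation: split at index 1 and swap parts
Front part s[0:1] = 's'
Back part s[1:] = 'tvtlgvu'
Rotated = back + front = 'tvtlgvu' + 's'
Result: tvtlgvus


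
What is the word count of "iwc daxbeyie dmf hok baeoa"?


Input string: 'iwc daxbeyie dmf hok baeoa'
Operation: split by spaces
Words found: 'iwc', 'daxbeyie', 'dmf', 'hok', 'baeoa'
Word count: 5


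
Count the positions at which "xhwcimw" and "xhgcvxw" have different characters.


String 1: 'xhwcimw'
String 2: 'xhgcvxw'
Compare each position: pos 0: 'x'=='x', pos 1: 'h'=='h', pos 2: 'w'!='g', pos 3: 'c'=='c', pos 4: 'i'!='v', pos 5: 'm'!='x', pos 6: 'w'=='w'
Differing positions: 3
Hamming distance: 3


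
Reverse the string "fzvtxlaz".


Input string: 'fzvtxlaz'
Operation: reverse character order
Original order: 'f' -> 'z' -> 'v' -> 't' -> 'x' -> 'l' -> 'a' -> 'z'
Reversed order: 'z' -> 'a' -> 'l' -> 'x' -> 't' -> 'v' -> 'z' -> 'f'
Result: zalxtvzf


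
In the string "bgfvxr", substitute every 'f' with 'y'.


Input string: 'bgfvxr'
Operation: replace 'f' with 'y'
Positions of 'f': 2
After replacement: bgyvxr


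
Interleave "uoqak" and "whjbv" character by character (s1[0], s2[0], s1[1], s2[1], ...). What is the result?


String 1: 'uoqak'
String 2: 'whjbv'
Operation: alternate characters
Pairs: 'u'+'w', 'o'+'h', 'q'+'j', 'a'+'b', 'k'+'v'
Result: uwohqjabkv


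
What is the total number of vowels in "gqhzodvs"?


Input string: 'gqhzodvs'
Operation: count vowels (a, e, i, o, u)
Scan: s[0]='g', s[1]='q', s[2]='h', s[3]='z', s[4]='o' (vowel), s[5]='d', s[6]='v', s[7]='s'
Vowels found: 1
Result: 1


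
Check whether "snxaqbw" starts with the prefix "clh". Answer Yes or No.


Input string: 'snxaqbw'
Prefix to check: 'clh'
First 3 characters of input: 'snx'
Match: False
Result: No


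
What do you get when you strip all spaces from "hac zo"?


Input string: 'hac zo'
Operation: remove all spaces
Words: 'hac', 'zo'
Join without spaces: haczo


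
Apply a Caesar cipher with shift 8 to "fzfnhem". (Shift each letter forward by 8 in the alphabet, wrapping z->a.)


Input: 'fzfnhem', shift = 8
Operation: for each letter, (position + 8) mod 26
Mapping: 'f'(5+8=13)->'n', 'z'(25+8=33, 33 mod 26=7)->'h', 'f'(5+8=13)->'n', 'n'(13+8=21)->'v', 'h'(7+8=15)->'p', 'e'(4+8=12)->'m', 'm'(12+8=20)->'u'
Result: nhnvpmu


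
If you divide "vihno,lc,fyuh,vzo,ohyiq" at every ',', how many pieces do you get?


Input string: 'vihno,lc,fyuh,vzo,ohyiq'
Delimiter: ','
Split result: 'vihno', 'lc', 'fyuh', 'vzo', 'ohyiq'
Number of parts: 5


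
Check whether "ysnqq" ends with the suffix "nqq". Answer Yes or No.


Input string: 'ysnqq'
Suffix to check: 'nqq'
Last 3 characters of input: 'nqq'
Match: True
Result: Yes


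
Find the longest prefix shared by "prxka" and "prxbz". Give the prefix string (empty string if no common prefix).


String 1: 'prxka'
String 2: 'prxbz'
Compare position by position:
pos 0: 'p' vs 'p' match
pos 1: 'r' vs 'r' match
pos 2: 'x' vs 'x' match
pos 3: 'k' vs 'b' differ -> stop
Longest common prefix: "prx" (length 3)


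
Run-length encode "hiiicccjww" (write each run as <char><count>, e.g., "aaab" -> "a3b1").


Input: 'hiiicccjww'
Operation: identify consecutive runs
Runs: 'h' -> h1, 'iii' -> i3, 'ccc' -> c3, 'j' -> j1, 'ww' -> w2
Encoded: h1i3c3j1w2


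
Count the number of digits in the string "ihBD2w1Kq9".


Input string: 'ihBD2w1Kq9'
Operation: count digit characters (0-9)
Scan: 'i', 'h', 'B', 'D', '2'(digit), 'w', '1'(digit), 'K', 'q', '9'(digit)
Digits found: 3
Result: 3


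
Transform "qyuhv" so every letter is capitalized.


Input string: 'qyuhv'
Operation: convert each letter to uppercase
Mapping: 'q'->'Q', 'y'->'Y', 'u'->'U', 'h'->'H', 'v'->'V'
Result: QYUHV


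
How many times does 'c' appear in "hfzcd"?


Input string: 'hfzcd'
Target character: 'c'
Scan each position: s[3]='c'
Matches found at indices: 3
Total: 1


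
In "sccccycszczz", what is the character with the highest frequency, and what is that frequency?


Input: 'sccccycszczz'
Operation: tally each character
Counts: 'c':6, 's':2, 'y':1, 'z':3
Maximum: 'c' appears 6 times


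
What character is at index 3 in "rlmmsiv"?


Input string: 'rlmmsiv'
Operation: get character at index 3
Index mapping: s[0]='r', s[1]='l', s[2]='m', s[3]='m'
Result: 'm'


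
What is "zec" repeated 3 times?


Input string: 'zec'
Operation: repeat 3 times
Concatenation: 'zec' + 'zec' + 'zec'
Result: zeczeczec


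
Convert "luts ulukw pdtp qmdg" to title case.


Input string: 'luts ulukw pdtp qmdg'
Operation: capitalize first letter of each word
Word transformations: 'luts'->'Luts', 'ulukw'->'Ulukw', 'pdtp'->'Pdtp', 'qmdg'->'Qmdg'
Result: Luts Ulukw Pdtp Qmdg


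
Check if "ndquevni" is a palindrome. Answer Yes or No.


Input string: 'ndquevni'
Reversed: 'inveuqdn'
Compare pairs: s[0]='n' vs s[7]='i' (mismatch), s[1]='d' vs s[6]='n' (mismatch), s[2]='q' vs s[5]='v' (mismatch), s[3]='u' vs s[4]='e' (mismatch)
Palindrome: No


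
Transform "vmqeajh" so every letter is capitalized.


Input string: 'vmqeajh'
Operation: convert each letter to uppercase
Mapping: 'v'->'V', 'm'->'M', 'q'->'Q', 'e'->'E', 'a'->'A', 'j'->'J', 'h'->'H'
Result: VMQEAJH


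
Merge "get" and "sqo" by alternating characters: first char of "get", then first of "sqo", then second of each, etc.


String 1: 'get'
String 2: 'sqo'
Operation: alternate characters
Pairs: 'g'+'s', 'e'+'q', 't'+'o'
Result: gseqto


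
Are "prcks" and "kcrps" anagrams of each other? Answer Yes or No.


String 1: 'prcks' -> sorted: 'ckprs'
String 2: 'kcrps' -> sorted: 'ckprs'
Compare sorted forms: 'ckprs' == 'ckprs'
Anagram: Yes


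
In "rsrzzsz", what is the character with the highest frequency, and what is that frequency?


Input: 'rsrzzsz'
Operation: tally each character
Counts: 'r':2, 's':2, 'z':3
Maximum: 'z' appears 3 times


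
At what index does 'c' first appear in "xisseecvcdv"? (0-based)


Input string: 'xisseecvcdv'
Target: 'c'
Scanning left to right: s[0]='x', s[1]='i', s[2]='s', s[3]='s', s[4]='e', s[5]='e', s[6]='c'
First match at index: 6


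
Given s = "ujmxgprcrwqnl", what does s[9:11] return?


Input string: 'ujmxgprcrwqnl'
Operation: slice [9:11]
Extract characters: s[9]='w', s[10]='q'
Result: wq


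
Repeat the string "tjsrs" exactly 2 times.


Input string: 'tjsrs'
Operation: repeat 2 times
Concatenation: 'tjsrs' + 'tjsrs'
Result: tjsrstjsrs


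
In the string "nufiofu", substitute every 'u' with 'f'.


Input string: 'nufiofu'
Operation: replace 'u' with 'f'
Positions of 'u': 1, 6
After replacement: nffioff


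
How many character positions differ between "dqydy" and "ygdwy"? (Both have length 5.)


String 1: 'dqydy'
String 2: 'ygdwy'
Compare each position: pos 0: 'd'!='y', pos 1: 'q'!='g', pos 2: 'y'!='d', pos 3: 'd'!='w', pos 4: 'y'=='y'
Differing positions: 4
Hamming distance: 4


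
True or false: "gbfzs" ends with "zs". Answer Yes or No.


Input string: 'gbfzs'
Suffix to check: 'zs'
Last 2 characters of input: 'zs'
Match: True
Result: Yes


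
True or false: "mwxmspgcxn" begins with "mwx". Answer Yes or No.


Input string: 'mwxmspgcxn'
Prefix to check: 'mwx'
First 3 characters of input: 'mwx'
Match: True
Result: Yes


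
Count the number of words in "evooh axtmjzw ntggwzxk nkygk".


Input string: 'evooh axtmjzw ntggwzxk nkygk'
Operation: split by spaces
Words found: 'evooh', 'axtmjzw', 'ntggwzxk', 'nkygk'
Word count: 4


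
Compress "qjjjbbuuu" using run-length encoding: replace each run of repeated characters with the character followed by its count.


Input: 'qjjjbbuuu'
Operation: identify consecutive runs
Runs: 'q' -> q1, 'jjj' -> j3, 'bb' -> b2, 'uuu' -> u3
Encoded: q1j3b2u3


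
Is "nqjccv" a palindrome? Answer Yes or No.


Input string: 'nqjccv'
Reversed: 'vccjqn'
Compare pairs: s[0]='n' vs s[5]='v' (mismatch), s[1]='q' vs s[4]='c' (mismatch), s[2]='j' vs s[3]='c' (mismatch)
Palindrome: No


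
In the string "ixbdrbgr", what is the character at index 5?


Input string: 'ixbdrbgr'
Operation: get character at index 5
Index mapping: s[0]='i', s[1]='x', s[2]='b', s[3]='d', s[4]='r', s[5]='b'
Result: 'b'


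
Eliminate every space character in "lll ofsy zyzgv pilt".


Input string: 'lll ofsy zyzgv pilt'
Operation: remove all spaces
Words: 'lll', 'ofsy', 'zyzgv', 'pilt'
Join without spaces: lllofsyzyzgvpilt


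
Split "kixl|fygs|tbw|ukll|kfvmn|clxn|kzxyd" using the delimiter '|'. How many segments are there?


Input string: 'kixl|fygs|tbw|ukll|kfvmn|clxn|kzxyd'
Delimiter: '|'
Split result: 'kixl', 'fygs', 'tbw', 'ukll', 'kfvmn', 'clxn', 'kzxyd'
Number of parts: 7


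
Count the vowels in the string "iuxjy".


Input string: 'iuxjy'
Operation: count vowels (a, e, i, o, u)
Scan: s[0]='i' (vowel), s[1]='u' (vowel), s[2]='x', s[3]='j', s[4]='y'
Vowels found: 2
Result: 2


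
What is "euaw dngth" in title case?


Input string: 'euaw dngth'
Operation: capitalize first letter of each word
Word transformations: 'euaw'->'Euaw', 'dngth'->'Dngth'
Result: Euaw Dngth


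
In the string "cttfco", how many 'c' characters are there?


Input string: 'cttfco'
Target character: 'c'
Scan each position: s[0]='c', s[4]='c'
Matches found at indices: 0, 4
Total: 2


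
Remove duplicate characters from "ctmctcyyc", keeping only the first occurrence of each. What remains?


Input: 'ctmctcyyc'
Operation: keep first occurrence of each character
Scan: s[0]='c' new -> keep; s[1]='t' new -> keep; s[2]='m' new -> keep; s[3]='c' seen -> skip; s[4]='t' seen -> skip; s[5]='c' seen -> skip; s[6]='y' new -> keep; s[7]='y' seen -> skip; s[8]='c' seen -> skip
Result: ctmy


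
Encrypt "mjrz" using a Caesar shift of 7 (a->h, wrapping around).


Input: 'mjrz', shift = 7
Operation: for each letter, (position + 7) mod 26
Mapping: 'm'(12+7=19)->'t', 'j'(9+7=16)->'q', 'r'(17+7=24)->'y', 'z'(25+7=32, 32 mod 26=6)->'g'
Result: tqyg


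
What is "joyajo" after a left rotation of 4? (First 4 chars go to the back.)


Input: 'joyajo', shift = 4
Operation: split at index 4 and swap parts
Front part s[0:4] = 'joya'
Back part s[4:] = 'jo'
Rotated = back + front = 'jo' + 'joya'
Result: jojoya


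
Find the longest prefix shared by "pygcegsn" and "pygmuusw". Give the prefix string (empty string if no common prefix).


String 1: 'pygcegsn'
String 2: 'pygmuusw'
Compare position by position:
pos 0: 'p' vs 'p' match
pos 1: 'y' vs 'y' match
pos 2: 'g' vs 'g' match
pos 3: 'c' vs 'm' differ -> stop
Longest common prefix: "pyg" (length 3)


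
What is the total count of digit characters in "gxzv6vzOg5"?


Input string: 'gxzv6vzOg5'
Operation: count digit characters (0-9)
Scan: 'g', 'x', 'z', 'v', '6'(digit), 'v', 'z', 'O', 'g', '5'(digit)
Digits found: 2
Result: 2


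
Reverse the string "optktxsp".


Input string: 'optktxsp'
Operation: reverse character order
Original order: 'o' -> 'p' -> 't' -> 'k' -> 't' -> 'x' -> 's' -> 'p'
Reversed order: 'p' -> 's' -> 'x' -> 't' -> 'k' -> 't' -> 'p' -> 'o'
Result: psxtktpo


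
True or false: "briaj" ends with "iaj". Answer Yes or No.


Input string: 'briaj'
Suffix to check: 'iaj'
Last 3 characters of input: 'iaj'
Match: True
Result: Yes


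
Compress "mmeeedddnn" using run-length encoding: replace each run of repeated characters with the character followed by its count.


Input: 'mmeeedddnn'
Operation: identify consecutive runs
Runs: 'mm' -> m2, 'eee' -> e3, 'ddd' -> d3, 'nn' -> n2
Encoded: m2e3d3n2


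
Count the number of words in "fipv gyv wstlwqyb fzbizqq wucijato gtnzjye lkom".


Input string: 'fipv gyv wstlwqyb fzbizqq wucijato gtnzjye lkom'
Operation: split by spaces
Words found: 'fipv', 'gyv', 'wstlwqyb', 'fzbizqq', 'wucijato', 'gtnzjye', 'lkom'
Word count: 7


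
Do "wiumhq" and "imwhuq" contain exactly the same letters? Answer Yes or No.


String 1: 'wiumhq' -> sorted: 'himquw'
String 2: 'imwhuq' -> sorted: 'himquw'
Compare sorted forms: 'himquw' == 'himquw'
Anagram: Yes


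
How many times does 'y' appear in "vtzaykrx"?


Input string: 'vtzaykrx'
Target character: 'y'
Scan each position: s[4]='y'
Matches found at indices: 4
Total: 1


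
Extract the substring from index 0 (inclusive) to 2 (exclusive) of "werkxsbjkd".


Input string: 'werkxsbjkd'
Operation: slice [0:2]
Extract characters: s[0]='w', s[1]='e'
Result: we


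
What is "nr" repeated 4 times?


Input string: 'nr'
Operation: repeat 4 times
Concatenation: 'nr' + 'nr' + 'nr' + 'nr'
Result: nrnrnrnr


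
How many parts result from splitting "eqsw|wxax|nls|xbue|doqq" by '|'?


Input string: 'eqsw|wxax|nls|xbue|doqq'
Delimiter: '|'
Split result: 'eqsw', 'wxax', 'nls', 'xbue', 'doqq'
Number of parts: 5


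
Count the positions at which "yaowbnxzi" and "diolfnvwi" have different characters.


String 1: 'yaowbnxzi'
String 2: 'diolfnvwi'
Compare each position: pos 0: 'y'!='d', pos 1: 'a'!='i', pos 2: 'o'=='o', pos 3: 'w'!='l', pos 4: 'b'!='f', pos 5: 'n'=='n', pos 6: 'x'!='v', pos 7: 'z'!='w', pos 8: 'i'=='i'
Differing positions: 6
Hamming distance: 6


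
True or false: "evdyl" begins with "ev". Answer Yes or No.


Input string: 'evdyl'
Prefix to check: 'ev'
First 2 characters of input: 'ev'
Match: True
Result: Yes


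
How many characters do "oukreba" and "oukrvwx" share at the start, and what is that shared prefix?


String 1: 'oukreba'
String 2: 'oukrvwx'
Compare position by position:
pos 0: 'o' vs 'o' match
pos 1: 'u' vs 'u' match
pos 2: 'k' vs 'k' match
pos 3: 'r' vs 'r' match
pos 4: 'e' vs 'v' differ -> stop
Longest common prefix: "oukr" (length 4)


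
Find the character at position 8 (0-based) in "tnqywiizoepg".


Input string: 'tnqywiizoepg'
Operation: get character at index 8
Index mapping: s[0]='t', s[1]='n', s[2]='q', s[3]='y', s[4]='w', s[5]='i', s[6]='i', s[7]='z', s[8]='o'
Result: 'o'


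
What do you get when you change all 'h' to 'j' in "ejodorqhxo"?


Input string: 'ejodorqhxo'
Operation: replace 'h' with 'j'
Positions of 'h': 7
After replacement: ejodorqjxo


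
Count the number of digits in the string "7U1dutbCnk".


Input string: '7U1dutbCnk'
Operation: count digit characters (0-9)
Scan: '7'(digit), 'U', '1'(digit), 'd', 'u', 't', 'b', 'C', 'n', 'k'
Digits found: 2
Result: 2


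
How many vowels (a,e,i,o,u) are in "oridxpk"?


Input string: 'oridxpk'
Operation: count vowels (a, e, i, o, u)
Scan: s[0]='o' (vowel), s[1]='r', s[2]='i' (vowel), s[3]='d', s[4]='x', s[5]='p', s[6]='k'
Vowels found: 2
Result: 2


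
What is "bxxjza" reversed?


Input string: 'bxxjza'
Operation: reverse character order
Original order: 'b' -> 'x' -> 'x' -> 'j' -> 'z' -> 'a'
Reversed order: 'a' -> 'z' -> 'j' -> 'x' -> 'x' -> 'b'
Result: azjxxb


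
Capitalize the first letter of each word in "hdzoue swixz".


Input string: 'hdzoue swixz'
Operation: capitalize first letter of each word
Word transformations: 'hdzoue'->'Hdzoue', 'swixz'->'Swixz'
Result: Hdzoue Swixz


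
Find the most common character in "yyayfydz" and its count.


Input: 'yyayfydz'
Operation: tally each character
Counts: 'a':1, 'd':1, 'f':1, 'y':4, 'z':1
Maximum: 'y' appears 4 times


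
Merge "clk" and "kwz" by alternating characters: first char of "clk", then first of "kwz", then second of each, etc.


String 1: 'clk'
String 2: 'kwz'
Operation: alternate characters
Pairs: 'c'+'k', 'l'+'w', 'k'+'z'
Result: cklwkz


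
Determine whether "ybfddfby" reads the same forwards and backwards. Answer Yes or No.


Input string: 'ybfddfby'
Reversed: 'ybfddfby'
Compare pairs: s[0]='y' vs s[7]='y' (match), s[1]='b' vs s[6]='b' (match), s[2]='f' vs s[5]='f' (match), s[3]='d' vs s[4]='d' (match)
Palindrome: Yes


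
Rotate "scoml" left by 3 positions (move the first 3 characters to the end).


Input: 'scoml', shift = 3
Operation: split at index 3 and swap parts
Front part s[0:3] = 'sco'
Back part s[3:] = 'ml'
Rotated = back + front = 'ml' + 'sco'
Result: mlsco


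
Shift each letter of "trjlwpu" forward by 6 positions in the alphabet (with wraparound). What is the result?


Input: 'trjlwpu', shift = 6
Operation: for each letter, (position + 6) mod 26
Mapping: 't'(19+6=25)->'z', 'r'(17+6=23)->'x', 'j'(9+6=15)->'p', 'l'(11+6=17)->'r', 'w'(22+6=28, 28 mod 26=2)->'c', 'p'(15+6=21)->'v', 'u'(20+6=26, 26 mod 26=0)->'a'
Result: zxprcva


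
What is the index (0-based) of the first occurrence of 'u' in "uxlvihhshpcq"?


Input string: 'uxlvihhshpcq'
Target: 'u'
Scanning left to right: s[0]='u'
First match at index: 0


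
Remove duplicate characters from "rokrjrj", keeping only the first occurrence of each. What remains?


Input: 'rokrjrj'
Operation: keep first occurrence of each character
Scan: s[0]='r' new -> keep; s[1]='o' new -> keep; s[2]='k' new -> keep; s[3]='r' seen -> skip; s[4]='j' new -> keep; s[5]='r' seen -> skip; s[6]='j' seen -> skip
Result: rokj


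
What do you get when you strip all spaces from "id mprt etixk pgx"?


Input string: 'id mprt etixk pgx'
Operation: remove all spaces
Words: 'id', 'mprt', 'etixk', 'pgx'
Join without spaces: idmprtetixkpgx


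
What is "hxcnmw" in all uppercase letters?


Input string: 'hxcnmw'
Operation: convert each letter to uppercase
Mapping: 'h'->'H', 'x'->'X', 'c'->'C', 'n'->'N', 'm'->'M', 'w'->'W'
Result: HXCNMW


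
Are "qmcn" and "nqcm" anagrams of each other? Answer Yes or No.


String 1: 'qmcn' -> sorted: 'cmnq'
String 2: 'nqcm' -> sorted: 'cmnq'
Compare sorted forms: 'cmnq' == 'cmnq'
Anagram: Yes


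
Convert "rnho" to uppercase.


Input string: 'rnho'
Operation: convert each letter to uppercase
Mapping: 'r'->'R', 'n'->'N', 'h'->'H', 'o'->'O'
Result: RNHO


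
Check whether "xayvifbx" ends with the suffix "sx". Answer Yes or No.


Input string: 'xayvifbx'
Suffix to check: 'sx'
Last 2 characters of input: 'bx'
Match: False
Result: No


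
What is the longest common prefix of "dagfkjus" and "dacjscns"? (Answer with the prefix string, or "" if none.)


String 1: 'dagfkjus'
String 2: 'dacjscns'
Compare position by position:
pos 0: 'd' vs 'd' match
pos 1: 'a' vs 'a' match
pos 2: 'g' vs 'c' differ -> stop
Longest common prefix: "da" (length 2)
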